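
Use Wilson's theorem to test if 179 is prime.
(178)! mod 179 = 178. Since 178 ≡ -1 (mod 179), 179 is prime.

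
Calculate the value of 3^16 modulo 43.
By repeated squaring (mod 43): 3^{1}≡3, 3^{2}≡9, 3^{4}≡38, 3^{8}≡25, 3^{16}≡23. So 3^{16} ≡ 23 (mod 43)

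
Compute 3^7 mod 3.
By repeated squaring (mod 3): 3^{1}≡0, 3^{2}≡0, 3^{4}≡0. Then 3^{7} = 3^{4+2+1} ≡ 0 × 0 × 0 ≡ 0 (mod 3)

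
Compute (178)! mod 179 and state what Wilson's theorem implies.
(178)! mod 179 = 178. Since this equals -1 mod 179, Wilson confirms 179 is prime.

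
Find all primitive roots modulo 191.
There are φ(190) = 72 primitive roots mod 191: {19, 21, 22, 28, 29, 33, 35, 42, 44, 47, 53, 56, 57, 58, 61, 62, 63, 71, 73, 74, 76, 83, 87, 88, 89, 91, 93, 94, 95, 99, 101, 105, 106, 110, 111, 112, 113, 114, 116, 119, 123, 124, 126, 127, 131, 132, 137, 140, 141, 143, 145, 146, 148, 151, 157, 164, 165, 167, 168, 171, 173, 174, 175, 176, 178, 179, 181, 182, 183, 187, 188, 189}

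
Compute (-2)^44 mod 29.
Using Fermat: (-2)^{28} ≡ 1 mod 29. 44 ≡ 16 mod 28. So (-2)^{44} ≡ (-2)^{16} ≡ 25 mod 29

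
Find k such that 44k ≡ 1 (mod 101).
Since 101 is prime, by Fermat 44^(-1) ≡ 44^{99} ≡ 62 (mod 101). Verify: 44 × 62 = 2728 ≡ 1 (mod 101)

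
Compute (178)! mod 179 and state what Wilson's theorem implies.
(178)! mod 179 = 178. Since this equals -1 (mod 179), Wilson confirms 179 is prime.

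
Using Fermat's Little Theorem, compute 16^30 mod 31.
By Fermat's Little Theorem, 16^{30} ≡ 1 mod 31 since 31 is prime and gcd(16, 31) = 1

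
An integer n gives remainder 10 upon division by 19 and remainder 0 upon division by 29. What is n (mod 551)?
M = 19 × 29 = 551. M₁ = 29, y₁ ≡ 2 (mod 19). M₂ = 19, y₂ ≡ 26 (mod 29). n = 10×29×2 + 0×19×26 ≡ 29 (mod 551)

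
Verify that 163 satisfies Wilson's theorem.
(162)! mod 163 = 162. Since this equals -1 mod 163, Wilson confirms 163 is prime.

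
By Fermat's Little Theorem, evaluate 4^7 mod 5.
By Fermat: 4^{4} ≡ 1 (mod 5). So 4^{7} = 4^{4} · 4^{3} ≡ 4^{3} ≡ 4 (mod 5)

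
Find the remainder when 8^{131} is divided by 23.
By Fermat: 8^{22} ≡ 1 mod 23. 131 = 5×22 + 21. So 8^{131} ≡ 8^{21} ≡ 3 mod 23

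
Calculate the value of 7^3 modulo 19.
7^{3} = 343 ≡ 1 mod 19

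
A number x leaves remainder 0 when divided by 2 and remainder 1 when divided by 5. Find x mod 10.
M = 2 × 5 = 10. M₁ = 5, y₁ ≡ 1 mod 2. M₂ = 2, y₂ ≡ 3 mod 5. x = 0×5×1 + 1×2×3 ≡ 6 mod 10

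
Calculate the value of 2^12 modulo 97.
By repeated squaring (mod 97): 2^{1}≡2, 2^{2}≡4, 2^{4}≡16, 2^{8}≡62. Then 2^{12} = 2^{8+4} ≡ 62 × 16 ≡ 22 (mod 97)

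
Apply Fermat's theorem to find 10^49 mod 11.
By Fermat: 10^{10} ≡ 1 mod 11. 49 = 4×10 + 9. So 10^{49} ≡ 10^{9} ≡ 10 mod 11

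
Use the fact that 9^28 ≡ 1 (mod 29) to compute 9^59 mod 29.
By Fermat: 9^{28} ≡ 1 (mod 29). 59 = 2×28 + 3. So 9^{59} ≡ 9^{3} ≡ 4 (mod 29)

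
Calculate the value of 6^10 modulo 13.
By repeated squaring mod 13: 6^{1}≡6, 6^{2}≡10, 6^{4}≡9, 6^{8}≡3. Then 6^{10} = 6^{8+2} ≡ 3 × 10 ≡ 4 mod 13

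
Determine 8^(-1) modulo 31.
Since 31 is prime, by Fermat 8^(-1) ≡ 8^{29} ≡ 4 mod 31. Verify: 8 × 4 = 32 ≡ 1 mod 31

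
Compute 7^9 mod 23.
By repeated squaring (mod 23): 7^{1}≡7, 7^{2}≡3, 7^{4}≡9, 7^{8}≡12. Then 7^{9} = 7^{8+1} ≡ 12 × 7 ≡ 15 (mod 23)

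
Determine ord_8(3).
Powers of 3 mod 8: 3^1≡3, 3^2≡1. So the order of 3 is 2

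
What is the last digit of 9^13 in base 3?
By repeated squaring (mod 3): 9^{1}≡0, 9^{2}≡0, 9^{4}≡0, 9^{8}≡0. Then 9^{13} = 9^{8+4+1} ≡ 0 × 0 × 0 ≡ 0 (mod 3)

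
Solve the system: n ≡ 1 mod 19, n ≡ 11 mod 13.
M = 19 × 13 = 247. M₁ = 13, y₁ ≡ 3 mod 19. M₂ = 19, y₂ ≡ 11 mod 13. n = 1×13×3 + 11×19×11 ≡ 115 mod 247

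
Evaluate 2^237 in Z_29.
Using Fermat: 2^{28} ≡ 1 mod 29. 237 ≡ 13 mod 28. So 2^{237} ≡ 2^{13} ≡ 14 mod 29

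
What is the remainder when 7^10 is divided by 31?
By repeated squaring mod 31: 7^{1}≡7, 7^{2}≡18, 7^{4}≡14, 7^{8}≡10. Then 7^{10} = 7^{8+2} ≡ 10 × 18 ≡ 25 mod 31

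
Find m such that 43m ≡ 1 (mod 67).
Since 67 is prime, by Fermat 43^(-1) ≡ 43^{65} ≡ 53 (mod 67). Verify: 43 × 53 = 2279 ≡ 1 (mod 67)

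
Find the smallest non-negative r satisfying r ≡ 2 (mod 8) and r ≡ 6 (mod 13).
M = 8 × 13 = 104. M₁ = 13, y₁ ≡ 5 (mod 8). M₂ = 8, y₂ ≡ 5 (mod 13). r = 2×13×5 + 6×8×5 ≡ 58 (mod 104)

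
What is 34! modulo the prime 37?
(36)! = (34)! × (35) × (36) ≡ -1 mod 37. So (34)! ≡ -1 × [(36)(35)]^(-1) ≡ 18 mod 37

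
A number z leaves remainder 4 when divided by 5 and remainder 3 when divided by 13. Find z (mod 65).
M = 5 × 13 = 65. M₁ = 13, y₁ ≡ 2 (mod 5). M₂ = 5, y₂ ≡ 8 (mod 13). z = 4×13×2 + 3×5×8 ≡ 29 (mod 65)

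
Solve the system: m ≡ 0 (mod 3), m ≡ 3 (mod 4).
M = 3 × 4 = 12. M₁ = 4, y₁ ≡ 1 (mod 3). M₂ = 3, y₂ ≡ 3 (mod 4). m = 0×4×1 + 3×3×3 ≡ 3 (mod 12)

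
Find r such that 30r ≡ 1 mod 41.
Since 41 is prime, by Fermat 30^(-1) ≡ 30^{39} ≡ 26 mod 41. Verify: 30 × 26 = 780 ≡ 1 mod 41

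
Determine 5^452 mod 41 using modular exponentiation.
Using Fermat: 5^{40} ≡ 1 (mod 41). 452 ≡ 12 (mod 40). So 5^{452} ≡ 5^{12} ≡ 16 (mod 41)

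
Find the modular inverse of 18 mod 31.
Since 31 is prime, by Fermat 18^(-1) ≡ 18^{29} ≡ 19 mod 31. Verify: 18 × 19 = 342 ≡ 1 mod 31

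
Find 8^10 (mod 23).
By repeated squaring (mod 23): 8^{1}≡8, 8^{2}≡18, 8^{4}≡2, 8^{8}≡4. Then 8^{10} = 8^{8+2} ≡ 4 × 18 ≡ 3 (mod 23)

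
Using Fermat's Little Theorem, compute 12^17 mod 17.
By Fermat: 12^{16} ≡ 1 mod 17. So 12^{17} = 12^{16} · 12^{1} ≡ 12^{1} ≡ 12 mod 17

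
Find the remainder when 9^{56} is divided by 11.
By Fermat: 9^{10} ≡ 1 mod 11. 56 = 5×10 + 6. So 9^{56} ≡ 9^{6} ≡ 9 mod 11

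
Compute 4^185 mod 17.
Using Fermat: 4^{16} ≡ 1 (mod 17). 185 ≡ 9 (mod 16). So 4^{185} ≡ 4^{9} ≡ 4 (mod 17)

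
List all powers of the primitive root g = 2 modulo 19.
2^1, 2^2, ..., 2^{18} mod 19: [2, 4, 8, 16, 13, 7, 14, 9, 18, 17, 15, 11, 3, 6, 12, 5, 10, 1]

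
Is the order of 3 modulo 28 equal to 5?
Powers of 3 mod 28: 3^1≡3, 3^2≡9, 3^3≡27, 3^4≡25, 3^5≡19, 3^6≡1. 3^5≡19≢1, so ord ≠ 5. No, the actual order is 6.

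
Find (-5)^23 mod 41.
By repeated squaring mod 41: (-5)^{1}≡36, (-5)^{2}≡25, (-5)^{4}≡10, (-5)^{8}≡18, (-5)^{16}≡37. Then (-5)^{23} = (-5)^{16+4+2+1} ≡ 37 × 10 × 25 × 36 ≡ 39 mod 41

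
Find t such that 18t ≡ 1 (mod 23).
Since 23 is prime, by Fermat 18^(-1) ≡ 18^{21} ≡ 9 (mod 23). Verify: 18 × 9 = 162 ≡ 1 (mod 23)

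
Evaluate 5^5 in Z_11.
By repeated squaring (mod 11): 5^{1}≡5, 5^{2}≡3, 5^{4}≡9. Then 5^{5} = 5^{4+1} ≡ 9 × 5 ≡ 1 (mod 11)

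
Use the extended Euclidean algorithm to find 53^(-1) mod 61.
Extended GCD: 53(-23) + 61(20) = 1. So 53^(-1) ≡ -23 ≡ 38 mod 61. Verify: 53 × 38 = 2014 ≡ 1 mod 61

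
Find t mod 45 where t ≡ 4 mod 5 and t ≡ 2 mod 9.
M = 5 × 9 = 45. M₁ = 9, y₁ ≡ 4 mod 5. M₂ = 5, y₂ ≡ 2 mod 9. t = 4×9×4 + 2×5×2 ≡ 29 mod 45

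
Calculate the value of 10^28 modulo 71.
By repeated squaring (mod 71): 10^{1}≡10, 10^{2}≡29, 10^{4}≡60, 10^{8}≡50, 10^{16}≡15. Then 10^{28} = 10^{16+8+4} ≡ 15 × 50 × 60 ≡ 57 (mod 71)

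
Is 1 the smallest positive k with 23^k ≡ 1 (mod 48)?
Powers of 23 mod 48: 23^1≡23, 23^2≡1. 23^1≡23≢1, so ord ≠ 1. No, the actual order is 2.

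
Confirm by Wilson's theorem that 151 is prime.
(150)! mod 151 = 150. Since this equals -1 mod 151, Wilson confirms 151 is prime.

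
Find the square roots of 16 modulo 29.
The square roots of 16 mod 29 are 25 and 4. Verify: 25² = 625 ≡ 16 mod 29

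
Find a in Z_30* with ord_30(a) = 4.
7 has order 4 mod 30 since 7^{4} ≡ 1 mod 30 and no smaller power works.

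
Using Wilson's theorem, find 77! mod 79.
(78)! = (77)! × (78) ≡ -1 mod 79. So (77)! ≡ -1 × (78)^(-1) ≡ (-1)×(-1) = 1 mod 79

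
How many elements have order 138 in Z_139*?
Number of primitive roots mod 139 = φ(p-1) = φ(138) = 44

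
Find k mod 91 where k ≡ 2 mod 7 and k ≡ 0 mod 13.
M = 7 × 13 = 91. M₁ = 13, y₁ ≡ 6 mod 7. M₂ = 7, y₂ ≡ 2 mod 13. k = 2×13×6 + 0×7×2 ≡ 65 mod 91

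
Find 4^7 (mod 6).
By repeated squaring (mod 6): 4^{1}≡4, 4^{2}≡4, 4^{4}≡4. Then 4^{7} = 4^{4+2+1} ≡ 4 × 4 × 4 ≡ 4 (mod 6)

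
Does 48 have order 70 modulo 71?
48^{7} ≡ 1 (mod 71) and 7 < 70, so ord_71(48) = 7 ≠ 70 and 48 is not a primitive root.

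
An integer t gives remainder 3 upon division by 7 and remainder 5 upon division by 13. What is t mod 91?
M = 7 × 13 = 91. M₁ = 13, y₁ ≡ 6 mod 7. M₂ = 7, y₂ ≡ 2 mod 13. t = 3×13×6 + 5×7×2 ≡ 31 mod 91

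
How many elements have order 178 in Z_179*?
A prime p has φ(p-1) primitive roots; here φ(178) = 88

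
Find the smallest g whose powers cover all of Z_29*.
g = 2. Powers: [2, 4, 8, 16, 3, 6, 12, 24, 19, ...] generates all 28 non-zero residues.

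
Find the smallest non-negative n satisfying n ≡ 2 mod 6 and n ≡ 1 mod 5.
M = 6 × 5 = 30. M₁ = 5, y₁ ≡ 5 mod 6. M₂ = 6, y₂ ≡ 1 mod 5. n = 2×5×5 + 1×6×1 ≡ 26 mod 30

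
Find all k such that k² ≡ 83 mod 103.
The square roots of 83 mod 103 are 17 and 86. Verify: 17² = 289 ≡ 83 mod 103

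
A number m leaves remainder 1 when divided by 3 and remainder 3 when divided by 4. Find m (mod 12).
M = 3 × 4 = 12. M₁ = 4, y₁ ≡ 1 (mod 3). M₂ = 3, y₂ ≡ 3 (mod 4). m = 1×4×1 + 3×3×3 ≡ 7 (mod 12)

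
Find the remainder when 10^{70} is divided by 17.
By Fermat: 10^{16} ≡ 1 (mod 17). 70 = 4×16 + 6. So 10^{70} ≡ 10^{6} ≡ 9 (mod 17)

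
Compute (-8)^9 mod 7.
Using Fermat: (-8)^{6} ≡ 1 mod 7. 9 ≡ 3 mod 6. So (-8)^{9} ≡ (-8)^{3} ≡ 6 mod 7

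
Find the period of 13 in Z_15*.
Powers of 13 mod 15: 13^1≡13, 13^2≡4, 13^3≡7, 13^4≡1. ord_15(13) = 4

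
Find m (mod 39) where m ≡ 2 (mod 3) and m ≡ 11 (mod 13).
M = 3 × 13 = 39. M₁ = 13, y₁ ≡ 1 (mod 3). M₂ = 3, y₂ ≡ 9 (mod 13). m = 2×13×1 + 11×3×9 ≡ 11 (mod 39)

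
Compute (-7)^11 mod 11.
Using Fermat: (-7)^{10} ≡ 1 mod 11. 11 ≡ 1 mod 10. So (-7)^{11} ≡ (-7)^{1} ≡ 4 mod 11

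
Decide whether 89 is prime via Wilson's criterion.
(88)! mod 89 = 88. Since 88 ≡ -1 (mod 89), 89 is prime.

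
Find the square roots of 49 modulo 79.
The square roots of 49 mod 79 are 72 and 7. Verify: 72² = 5184 ≡ 49 (mod 79)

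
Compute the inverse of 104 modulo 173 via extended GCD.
Extended GCD: 104(5) + 173(-3) = 1. So 104^(-1) ≡ 5 (mod 173). Verify: 104 × 5 = 520 ≡ 1 (mod 173)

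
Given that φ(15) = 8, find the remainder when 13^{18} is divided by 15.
By Euler: 13^{8} ≡ 1 mod 15 since gcd(13, 15) = 1. 18 = 2×8 + 2. So 13^{18} ≡ 13^{2} ≡ 4 mod 15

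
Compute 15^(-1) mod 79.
Since 79 is prime, by Fermat 15^(-1) ≡ 15^{77} ≡ 58 mod 79. Verify: 15 × 58 = 870 ≡ 1 mod 79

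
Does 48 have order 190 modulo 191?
48^{95} ≡ 1 (mod 191) and 95 < 190, so ord_191(48) = 95 ≠ 190 and 48 is not a primitive root.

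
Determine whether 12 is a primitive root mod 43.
ord_43(12) divides 42. For each prime q|42: 12^{21}≡42, 12^{14}≡36, 12^{6}≡21, none ≡ 1. So 12 has order 42 and is a primitive root mod 43.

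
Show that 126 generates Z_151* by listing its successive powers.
126^1, 126^2, ..., 126^{150} mod 151: [126, 21, 79, 139, 149, 50, 109, 144, 24, 4, 51, 84, 14, 103, 143, 49, 134, 123, 96, 16, 53, 34, 56, 110, 119, 45, 83, 39, 82, 64, 61, 136, 73, 138, 23, 29, 30, 5, 26, 105, 93, 91, 141, 99, 92, 116, 120, 20, 104, 118, 70, 62, 111, 94, 66, 11, 27, 80, 114, 19, 129, 97, 142, 74, 113, 44, 108, 18, 3, 76, 63, 86, 115, 145, 150, 25, 130, 72, 12, 2, 101, 42, 7, 127, 147, 100, 67, 137, 48, 8, 102, 17, 28, 55, 135, 98, 117, 95, 41, 32, 106, 68, 112, 69, 87, 90, 15, 78, 13, 128, 122, 121, 146, 125, 46, 58, 60, 10, 52, 59, 35, 31, 131, 47, 33, 81, 89, 40, 57, 85, 140, 124, 71, 37, 132, 22, 54, 9, 77, 38, 107, 43, 133, 148, 75, 88, 65, 36, 6, 1]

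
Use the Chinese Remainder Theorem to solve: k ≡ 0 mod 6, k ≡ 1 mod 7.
M = 6 × 7 = 42. M₁ = 7, y₁ ≡ 1 mod 6. M₂ = 6, y₂ ≡ 6 mod 7. k = 0×7×1 + 1×6×6 ≡ 36 mod 42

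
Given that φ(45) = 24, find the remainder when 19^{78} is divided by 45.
By Euler: 19^{24} ≡ 1 (mod 45) since gcd(19, 45) = 1. 78 = 3×24 + 6. So 19^{78} ≡ 19^{6} ≡ 1 (mod 45)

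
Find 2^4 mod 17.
2^{4} = 16 ≡ 16 mod 17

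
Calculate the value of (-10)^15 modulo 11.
Using Fermat: (-10)^{10} ≡ 1 mod 11. 15 ≡ 5 mod 10. So (-10)^{15} ≡ (-10)^{5} ≡ 1 mod 11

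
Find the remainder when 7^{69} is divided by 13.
By Fermat: 7^{12} ≡ 1 (mod 13). 69 = 5×12 + 9. So 7^{69} ≡ 7^{9} ≡ 8 (mod 13)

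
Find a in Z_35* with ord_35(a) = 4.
8 has order 4 mod 35 since 8^{4} ≡ 1 mod 35 and no smaller power works.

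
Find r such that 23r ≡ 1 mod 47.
Since 47 is prime, by Fermat 23^(-1) ≡ 23^{45} ≡ 45 mod 47. Verify: 23 × 45 = 1035 ≡ 1 mod 47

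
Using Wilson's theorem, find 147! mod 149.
(148)! = (147)! × (148) ≡ -1 (mod 149). So (147)! ≡ -1 × (148)^(-1) ≡ (-1)×(-1) = 1 (mod 149)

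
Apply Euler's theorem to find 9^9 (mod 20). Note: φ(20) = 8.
By Euler: 9^{8} ≡ 1 (mod 20) since gcd(9, 20) = 1. 9 = 1×8 + 1. So 9^{9} ≡ 9^{1} ≡ 9 (mod 20)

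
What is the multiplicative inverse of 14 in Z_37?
Since 37 is prime, by Fermat 14^(-1) ≡ 14^{35} ≡ 8 mod 37. Verify: 14 × 8 = 112 ≡ 1 mod 37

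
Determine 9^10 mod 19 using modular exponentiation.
By repeated squaring (mod 19): 9^{1}≡9, 9^{2}≡5, 9^{4}≡6, 9^{8}≡17. Then 9^{10} = 9^{8+2} ≡ 17 × 5 ≡ 9 (mod 19)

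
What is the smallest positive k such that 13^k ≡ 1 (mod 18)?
Powers of 13 mod 18: 13^1≡13, 13^2≡7, 13^3≡1. So the order of 13 is 3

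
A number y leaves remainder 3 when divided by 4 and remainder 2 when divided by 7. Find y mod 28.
M = 4 × 7 = 28. M₁ = 7, y₁ ≡ 3 mod 4. M₂ = 4, y₂ ≡ 2 mod 7. y = 3×7×3 + 2×4×2 ≡ 23 mod 28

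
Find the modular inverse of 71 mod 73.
Since 73 is prime, by Fermat 71^(-1) ≡ 71^{71} ≡ 36 (mod 73). Verify: 71 × 36 = 2556 ≡ 1 (mod 73)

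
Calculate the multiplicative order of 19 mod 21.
Powers of 19 mod 21: 19^1≡19, 19^2≡4, 19^3≡13, 19^4≡16, 19^5≡10, 19^6≡1. ord_21(19) = 6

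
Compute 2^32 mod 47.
By repeated squaring (mod 47): 2^{1}≡2, 2^{2}≡4, 2^{4}≡16, 2^{8}≡21, 2^{16}≡18, 2^{32}≡42. So 2^{32} ≡ 42 (mod 47)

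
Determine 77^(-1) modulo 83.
Since 83 is prime, by Fermat 77^(-1) ≡ 77^{81} ≡ 69 (mod 83). Verify: 77 × 69 = 5313 ≡ 1 (mod 83)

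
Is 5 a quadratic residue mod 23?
By Euler's criterion: 5^{11} ≡ 22 mod 23. Since this equals -1 (≡ 22), 5 is not a QR.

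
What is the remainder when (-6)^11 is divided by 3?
By repeated squaring (mod 3): (-6)^{1}≡0, (-6)^{2}≡0, (-6)^{4}≡0, (-6)^{8}≡0. Then (-6)^{11} = (-6)^{8+2+1} ≡ 0 × 0 × 0 ≡ 0 (mod 3)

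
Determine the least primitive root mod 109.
g = 6. For each prime q|108: 6^{54}≡108, 6^{36}≡63, none ≡ 1, so ord_109(6) = 108 and 6 is a primitive root.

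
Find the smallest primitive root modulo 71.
g = 7. For each prime q|70: 7^{35}≡70, 7^{14}≡54, 7^{10}≡45, none ≡ 1, so ord_71(7) = 70 and 7 is a primitive root.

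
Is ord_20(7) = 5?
Powers of 7 mod 20: 7^1≡7, 7^2≡9, 7^3≡3, 7^4≡1. Already 7^4≡1, so the order is 4 < 5. No, the actual order is 4.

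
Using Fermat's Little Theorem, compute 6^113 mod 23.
By Fermat: 6^{22} ≡ 1 mod 23. 113 = 5×22 + 3. So 6^{113} ≡ 6^{3} ≡ 9 mod 23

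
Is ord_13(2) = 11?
Powers of 2 mod 13: 2^1≡2, 2^2≡4, 2^3≡8, 2^4≡3, 2^5≡6, 2^6≡12, 2^7≡11, 2^8≡9, 2^9≡5, 2^10≡10, 2^11≡7, 2^12≡1. 2^11≡7≢1, so ord ≠ 11. No, the actual order is 12.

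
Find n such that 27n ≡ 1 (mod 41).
Since 41 is prime, by Fermat 27^(-1) ≡ 27^{39} ≡ 38 (mod 41). Verify: 27 × 38 = 1026 ≡ 1 (mod 41)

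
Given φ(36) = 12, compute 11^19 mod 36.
By Euler: 11^{12} ≡ 1 (mod 36) since gcd(11, 36) = 1. 19 = 1×12 + 7. So 11^{19} ≡ 11^{7} ≡ 11 (mod 36)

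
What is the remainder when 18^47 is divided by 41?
Using Fermat: 18^{40} ≡ 1 (mod 41). 47 ≡ 7 (mod 40). So 18^{47} ≡ 18^{7} ≡ 37 (mod 41)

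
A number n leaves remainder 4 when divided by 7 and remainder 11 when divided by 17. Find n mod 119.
M = 7 × 17 = 119. M₁ = 17, y₁ ≡ 5 mod 7. M₂ = 7, y₂ ≡ 5 mod 17. n = 4×17×5 + 11×7×5 ≡ 11 mod 119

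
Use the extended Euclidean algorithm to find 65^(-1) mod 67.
Extended GCD: 65(33) + 67(-32) = 1. So 65^(-1) ≡ 33 (mod 67). Verify: 65 × 33 = 2145 ≡ 1 (mod 67)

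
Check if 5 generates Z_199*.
5^{33} ≡ 1 (mod 199) and 33 < 198, so ord_199(5) = 33 ≠ 198 and 5 is not a primitive root.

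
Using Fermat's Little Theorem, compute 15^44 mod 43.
By Fermat: 15^{42} ≡ 1 (mod 43). So 15^{44} = 15^{42} · 15^{2} ≡ 15^{2} ≡ 10 (mod 43)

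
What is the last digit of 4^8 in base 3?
Using Fermat: 4^{2} ≡ 1 mod 3. 8 ≡ 0 mod 2. So 4^{8} ≡ 4^{0} ≡ 1 mod 3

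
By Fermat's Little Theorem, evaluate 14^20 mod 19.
By Fermat: 14^{18} ≡ 1 (mod 19). So 14^{20} = 14^{18} · 14^{2} ≡ 14^{2} ≡ 6 (mod 19)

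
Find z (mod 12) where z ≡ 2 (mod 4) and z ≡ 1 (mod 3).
M = 4 × 3 = 12. M₁ = 3, y₁ ≡ 3 (mod 4). M₂ = 4, y₂ ≡ 1 (mod 3). z = 2×3×3 + 1×4×1 ≡ 10 (mod 12)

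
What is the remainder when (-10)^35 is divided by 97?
By repeated squaring mod 97: (-10)^{1}≡87, (-10)^{2}≡3, (-10)^{4}≡9, (-10)^{8}≡81, (-10)^{16}≡62, (-10)^{32}≡61. Then (-10)^{35} = (-10)^{32+2+1} ≡ 61 × 3 × 87 ≡ 13 mod 97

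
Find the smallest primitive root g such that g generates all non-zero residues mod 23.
g = 5. Powers: [5, 2, 10, 4, 20, 8, 17, ...] generates all 22 non-zero residues.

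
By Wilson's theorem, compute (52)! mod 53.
By Wilson's theorem, (52)! ≡ -1 ≡ 52 mod 53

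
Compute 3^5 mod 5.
Using Fermat: 3^{4} ≡ 1 mod 5. 5 ≡ 1 mod 4. So 3^{5} ≡ 3^{1} ≡ 3 mod 5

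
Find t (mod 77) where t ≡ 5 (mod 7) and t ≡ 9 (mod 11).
M = 7 × 11 = 77. M₁ = 11, y₁ ≡ 2 (mod 7). M₂ = 7, y₂ ≡ 8 (mod 11). t = 5×11×2 + 9×7×8 ≡ 75 (mod 77)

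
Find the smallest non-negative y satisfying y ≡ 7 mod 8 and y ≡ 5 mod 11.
M = 8 × 11 = 88. M₁ = 11, y₁ ≡ 3 mod 8. M₂ = 8, y₂ ≡ 7 mod 11. y = 7×11×3 + 5×8×7 ≡ 71 mod 88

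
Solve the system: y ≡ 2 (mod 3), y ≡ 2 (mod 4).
M = 3 × 4 = 12. M₁ = 4, y₁ ≡ 1 (mod 3). M₂ = 3, y₂ ≡ 3 (mod 4). y = 2×4×1 + 2×3×3 ≡ 2 (mod 12)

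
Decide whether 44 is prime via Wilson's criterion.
(43)! mod 44 = 0. Since 0 ≢ -1 mod 44, 44 is not prime.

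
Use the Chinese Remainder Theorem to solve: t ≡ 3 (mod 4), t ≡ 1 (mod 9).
M = 4 × 9 = 36. M₁ = 9, y₁ ≡ 1 (mod 4). M₂ = 4, y₂ ≡ 7 (mod 9). t = 3×9×1 + 1×4×7 ≡ 19 (mod 36)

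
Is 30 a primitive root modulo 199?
ord_199(30) divides 198. For each prime q|198: 30^{99}≡198, 30^{66}≡92, 30^{18}≡139, none ≡ 1. So 30 has order 198 and is a primitive root mod 199.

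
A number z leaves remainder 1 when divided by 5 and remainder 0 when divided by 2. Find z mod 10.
M = 5 × 2 = 10. M₁ = 2, y₁ ≡ 3 mod 5. M₂ = 5, y₂ ≡ 1 mod 2. z = 1×2×3 + 0×5×1 ≡ 6 mod 10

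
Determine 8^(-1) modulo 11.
Since 11 is prime, by Fermat 8^(-1) ≡ 8^{9} ≡ 7 (mod 11). Verify: 8 × 7 = 56 ≡ 1 (mod 11)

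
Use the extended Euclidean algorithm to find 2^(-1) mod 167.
Extended GCD: 2(-83) + 167(1) = 1. So 2^(-1) ≡ -83 ≡ 84 (mod 167). Verify: 2 × 84 = 168 ≡ 1 (mod 167)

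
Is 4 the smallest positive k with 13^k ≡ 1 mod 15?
Powers of 13 mod 15: 13^1≡13, 13^2≡4, 13^3≡7, 13^4≡1. First k with 13^k≡1 is k=4. Yes, ord_15(13) = 4.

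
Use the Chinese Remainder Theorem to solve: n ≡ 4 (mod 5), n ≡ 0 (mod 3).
M = 5 × 3 = 15. M₁ = 3, y₁ ≡ 2 (mod 5). M₂ = 5, y₂ ≡ 2 (mod 3). n = 4×3×2 + 0×5×2 ≡ 9 (mod 15)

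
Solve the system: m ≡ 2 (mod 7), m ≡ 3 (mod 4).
M = 7 × 4 = 28. M₁ = 4, y₁ ≡ 2 (mod 7). M₂ = 7, y₂ ≡ 3 (mod 4). m = 2×4×2 + 3×7×3 ≡ 23 (mod 28)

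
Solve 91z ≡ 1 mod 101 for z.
Since 101 is prime, by Fermat 91^(-1) ≡ 91^{99} ≡ 10 mod 101. Verify: 91 × 10 = 910 ≡ 1 mod 101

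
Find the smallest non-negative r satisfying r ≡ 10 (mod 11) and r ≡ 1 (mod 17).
M = 11 × 17 = 187. M₁ = 17, y₁ ≡ 2 (mod 11). M₂ = 11, y₂ ≡ 14 (mod 17). r = 10×17×2 + 1×11×14 ≡ 120 (mod 187)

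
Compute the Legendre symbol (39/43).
(39/43) = 39^{21} mod 43 = -1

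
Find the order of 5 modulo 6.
Powers of 5 mod 6: 5^1≡5, 5^2≡1. ord_6(5) = 2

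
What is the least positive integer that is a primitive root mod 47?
g = 5. Powers: [5, 25, 31, 14, 23, 21, ...] generates all 46 non-zero residues.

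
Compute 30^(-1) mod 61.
Since 61 is prime, by Fermat 30^(-1) ≡ 30^{59} ≡ 59 mod 61. Verify: 30 × 59 = 1770 ≡ 1 mod 61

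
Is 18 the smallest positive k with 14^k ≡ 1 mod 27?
Powers of 14 mod 27: 14^1≡14, 14^2≡7, 14^3≡17, 14^4≡22, 14^5≡11, 14^6≡19, 14^7≡23, 14^8≡25, 14^9≡26, 14^10≡13, 14^11≡20, 14^12≡10, 14^13≡5, 14^14≡16, 14^15≡8, 14^16≡4, 14^17≡2, 14^18≡1. First k with 14^k≡1 is k=18. Yes, ord_27(14) = 18.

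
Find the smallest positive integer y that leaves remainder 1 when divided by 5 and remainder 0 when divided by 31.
M = 5 × 31 = 155. M₁ = 31, y₁ ≡ 1 (mod 5). M₂ = 5, y₂ ≡ 25 (mod 31). y = 1×31×1 + 0×5×25 ≡ 31 (mod 155)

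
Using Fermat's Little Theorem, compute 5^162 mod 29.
By Fermat: 5^{28} ≡ 1 mod 29. 162 = 5×28 + 22. So 5^{162} ≡ 5^{22} ≡ 24 mod 29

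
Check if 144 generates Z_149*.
144^{74} ≡ 1 mod 149 and 74 < 148, so ord_149(144) = 74 ≠ 148 and 144 is not a primitive root.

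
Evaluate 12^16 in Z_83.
By repeated squaring (mod 83): 12^{1}≡12, 12^{2}≡61, 12^{4}≡69, 12^{8}≡30, 12^{16}≡70. So 12^{16} ≡ 70 (mod 83)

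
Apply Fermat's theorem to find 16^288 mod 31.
By Fermat: 16^{30} ≡ 1 mod 31. 288 ≡ 18 mod 30. So 16^{288} ≡ 16^{18} ≡ 4 mod 31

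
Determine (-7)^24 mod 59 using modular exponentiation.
By repeated squaring (mod 59): (-7)^{1}≡52, (-7)^{2}≡49, (-7)^{4}≡41, (-7)^{8}≡29, (-7)^{16}≡15. Then (-7)^{24} = (-7)^{16+8} ≡ 15 × 29 ≡ 22 (mod 59)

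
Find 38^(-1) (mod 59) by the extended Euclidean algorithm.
Extended GCD: 38(14) + 59(-9) = 1. So 38^(-1) ≡ 14 (mod 59). Verify: 38 × 14 = 532 ≡ 1 (mod 59)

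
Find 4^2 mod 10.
4^{2} = 16 ≡ 6 mod 10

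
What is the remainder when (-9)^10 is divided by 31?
By repeated squaring (mod 31): (-9)^{1}≡22, (-9)^{2}≡19, (-9)^{4}≡20, (-9)^{8}≡28. Then (-9)^{10} = (-9)^{8+2} ≡ 28 × 19 ≡ 5 (mod 31)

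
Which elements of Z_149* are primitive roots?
There are φ(148) = 72 primitive roots mod 149: {2, 3, 8, 10, 11, 12, 13, 14, 15, 18, 21, 23, 27, 32, 34, 38, 40, 41, 43, 48, 50, 51, 52, 55, 56, 57, 58, 59, 60, 62, 65, 66, 70, 71, 72, 74, 75, 77, 78, 79, 83, 84, 87, 89, 90, 91, 92, 93, 94, 97, 98, 99, 101, 106, 108, 109, 111, 115, 117, 122, 126, 128, 131, 134, 135, 136, 137, 138, 139, 141, 146, 147}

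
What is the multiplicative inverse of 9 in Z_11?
Since 11 is prime, by Fermat 9^(-1) ≡ 9^{9} ≡ 5 (mod 11). Verify: 9 × 5 = 45 ≡ 1 (mod 11)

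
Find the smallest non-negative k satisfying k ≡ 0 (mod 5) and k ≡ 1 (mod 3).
M = 5 × 3 = 15. M₁ = 3, y₁ ≡ 2 (mod 5). M₂ = 5, y₂ ≡ 2 (mod 3). k = 0×3×2 + 1×5×2 ≡ 10 (mod 15)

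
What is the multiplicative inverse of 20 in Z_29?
Since 29 is prime, by Fermat 20^(-1) ≡ 20^{27} ≡ 16 (mod 29). Verify: 20 × 16 = 320 ≡ 1 (mod 29)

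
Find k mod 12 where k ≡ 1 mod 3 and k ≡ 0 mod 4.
M = 3 × 4 = 12. M₁ = 4, y₁ ≡ 1 mod 3. M₂ = 3, y₂ ≡ 3 mod 4. k = 1×4×1 + 0×3×3 ≡ 4 mod 12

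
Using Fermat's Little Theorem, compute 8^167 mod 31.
By Fermat: 8^{30} ≡ 1 mod 31. 167 ≡ 17 mod 30. So 8^{167} ≡ 8^{17} ≡ 2 mod 31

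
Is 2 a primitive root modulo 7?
2^{3} ≡ 1 (mod 7) and 3 < 6, so ord_7(2) = 3 ≠ 6 and 2 is not a primitive root.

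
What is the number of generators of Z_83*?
A prime p has φ(p-1) primitive roots; here φ(82) = 40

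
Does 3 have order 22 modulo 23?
3^{11} ≡ 1 mod 23 and 11 < 22, so ord_23(3) = 11 ≠ 22 and 3 is not a primitive root.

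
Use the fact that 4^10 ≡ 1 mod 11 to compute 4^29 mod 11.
By Fermat: 4^{10} ≡ 1 mod 11. 29 = 2×10 + 9. So 4^{29} ≡ 4^{9} ≡ 3 mod 11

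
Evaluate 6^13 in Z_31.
By repeated squaring mod 31: 6^{1}≡6, 6^{2}≡5, 6^{4}≡25, 6^{8}≡5. Then 6^{13} = 6^{8+4+1} ≡ 5 × 25 × 6 ≡ 6 mod 31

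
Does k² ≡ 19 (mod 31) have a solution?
By Euler's criterion: 19^{15} ≡ 1 (mod 31). Since this equals 1, 19 is a QR.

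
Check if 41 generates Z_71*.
41^{14} ≡ 1 mod 71 and 14 < 70, so ord_71(41) = 14 ≠ 70 and 41 is not a primitive root.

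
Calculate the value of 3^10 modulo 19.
By repeated squaring (mod 19): 3^{1}≡3, 3^{2}≡9, 3^{4}≡5, 3^{8}≡6. Then 3^{10} = 3^{8+2} ≡ 6 × 9 ≡ 16 (mod 19)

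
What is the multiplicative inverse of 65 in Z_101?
Since 101 is prime, by Fermat 65^(-1) ≡ 65^{99} ≡ 14 (mod 101). Verify: 65 × 14 = 910 ≡ 1 (mod 101)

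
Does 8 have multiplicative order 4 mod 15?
Powers of 8 mod 15: 8^1≡8, 8^2≡4, 8^3≡2, 8^4≡1. First k with 8^k≡1 is k=4. Yes, ord_15(8) = 4.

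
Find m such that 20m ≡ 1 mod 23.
Since 23 is prime, by Fermat 20^(-1) ≡ 20^{21} ≡ 15 mod 23. Verify: 20 × 15 = 300 ≡ 1 mod 23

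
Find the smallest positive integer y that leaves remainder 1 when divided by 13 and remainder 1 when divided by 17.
M = 13 × 17 = 221. M₁ = 17, y₁ ≡ 10 mod 13. M₂ = 13, y₂ ≡ 4 mod 17. y = 1×17×10 + 1×13×4 ≡ 1 mod 221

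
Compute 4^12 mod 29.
By repeated squaring mod 29: 4^{1}≡4, 4^{2}≡16, 4^{4}≡24, 4^{8}≡25. Then 4^{12} = 4^{8+4} ≡ 25 × 24 ≡ 20 mod 29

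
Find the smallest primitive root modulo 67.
g = 2. For each prime q|66: 2^{33}≡66, 2^{22}≡37, 2^{6}≡64, none ≡ 1, so ord_67(2) = 66 and 2 is a primitive root.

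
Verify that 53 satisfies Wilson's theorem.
(52)! mod 53 = 52. Since this equals -1 mod 53, Wilson confirms 53 is prime.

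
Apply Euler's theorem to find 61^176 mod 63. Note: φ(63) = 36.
By Euler: 61^{36} ≡ 1 mod 63 since gcd(61, 63) = 1. 176 = 4×36 + 32. So 61^{176} ≡ 61^{32} ≡ 4 mod 63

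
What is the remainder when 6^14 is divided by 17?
By repeated squaring (mod 17): 6^{1}≡6, 6^{2}≡2, 6^{4}≡4, 6^{8}≡16. Then 6^{14} = 6^{8+4+2} ≡ 16 × 4 × 2 ≡ 9 (mod 17)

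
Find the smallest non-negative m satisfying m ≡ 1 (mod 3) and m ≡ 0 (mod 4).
M = 3 × 4 = 12. M₁ = 4, y₁ ≡ 1 (mod 3). M₂ = 3, y₂ ≡ 3 (mod 4). m = 1×4×1 + 0×3×3 ≡ 4 (mod 12)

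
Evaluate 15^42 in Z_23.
Using Fermat: 15^{22} ≡ 1 (mod 23). 42 ≡ 20 (mod 22). So 15^{42} ≡ 15^{20} ≡ 9 (mod 23)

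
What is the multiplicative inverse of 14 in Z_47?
Since 47 is prime, by Fermat 14^(-1) ≡ 14^{45} ≡ 37 (mod 47). Verify: 14 × 37 = 518 ≡ 1 (mod 47)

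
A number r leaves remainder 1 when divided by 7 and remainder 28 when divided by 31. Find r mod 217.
M = 7 × 31 = 217. M₁ = 31, y₁ ≡ 5 mod 7. M₂ = 7, y₂ ≡ 9 mod 31. r = 1×31×5 + 28×7×9 ≡ 183 mod 217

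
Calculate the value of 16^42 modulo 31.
Using Fermat: 16^{30} ≡ 1 mod 31. 42 ≡ 12 mod 30. So 16^{42} ≡ 16^{12} ≡ 8 mod 31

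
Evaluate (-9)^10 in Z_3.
By repeated squaring mod 3: (-9)^{1}≡0, (-9)^{2}≡0, (-9)^{4}≡0, (-9)^{8}≡0. Then (-9)^{10} = (-9)^{8+2} ≡ 0 × 0 ≡ 0 mod 3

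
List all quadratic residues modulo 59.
Quadratic residues modulo 59: {1, 3, 4, 5, 7, 9, 12, 15, 16, 17, 19, 20, 21, 22, 25, 26, 27, 28, 29, 35, 36, 41, 45, 46, 48, 49, 51, 53, 57}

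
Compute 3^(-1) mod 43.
Since 43 is prime, by Fermat 3^(-1) ≡ 3^{41} ≡ 29 mod 43. Verify: 3 × 29 = 87 ≡ 1 mod 43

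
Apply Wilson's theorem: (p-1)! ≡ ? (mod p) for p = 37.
By Wilson's theorem, (36)! ≡ -1 ≡ 36 mod 37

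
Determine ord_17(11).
Powers of 11 mod 17: 11^1≡11, 11^2≡2, 11^3≡5, 11^4≡4, 11^5≡10, 11^6≡8, 11^7≡3, 11^8≡16, 11^9≡6, 11^10≡15, 11^11≡12, 11^12≡13, 11^13≡7, 11^14≡9, 11^15≡14, 11^16≡1. ord_17(11) = 16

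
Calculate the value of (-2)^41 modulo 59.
By repeated squaring (mod 59): (-2)^{1}≡57, (-2)^{2}≡4, (-2)^{4}≡16, (-2)^{8}≡20, (-2)^{16}≡46, (-2)^{32}≡51. Then (-2)^{41} = (-2)^{32+8+1} ≡ 51 × 20 × 57 ≡ 25 (mod 59)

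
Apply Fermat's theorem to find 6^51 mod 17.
By Fermat: 6^{16} ≡ 1 mod 17. 51 = 3×16 + 3. So 6^{51} ≡ 6^{3} ≡ 12 mod 17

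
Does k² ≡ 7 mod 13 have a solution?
By Euler's criterion: 7^{6} ≡ 12 mod 13. Since this equals -1 (≡ 12), 7 is not a QR.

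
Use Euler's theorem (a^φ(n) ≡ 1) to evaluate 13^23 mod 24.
By Euler: 13^{8} ≡ 1 mod 24 since gcd(13, 24) = 1. 23 = 2×8 + 7. So 13^{23} ≡ 13^{7} ≡ 13 mod 24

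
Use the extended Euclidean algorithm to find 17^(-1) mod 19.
Extended GCD: 17(9) + 19(-8) = 1. So 17^(-1) ≡ 9 mod 19. Verify: 17 × 9 = 153 ≡ 1 mod 19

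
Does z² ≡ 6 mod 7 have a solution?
By Euler's criterion: 6^{3} ≡ 6 mod 7. Since this equals -1 (≡ 6), 6 is not a QR.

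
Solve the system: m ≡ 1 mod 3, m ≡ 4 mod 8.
M = 3 × 8 = 24. M₁ = 8, y₁ ≡ 2 mod 3. M₂ = 3, y₂ ≡ 3 mod 8. m = 1×8×2 + 4×3×3 ≡ 4 mod 24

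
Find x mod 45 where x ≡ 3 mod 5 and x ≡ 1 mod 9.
M = 5 × 9 = 45. M₁ = 9, y₁ ≡ 4 mod 5. M₂ = 5, y₂ ≡ 2 mod 9. x = 3×9×4 + 1×5×2 ≡ 28 mod 45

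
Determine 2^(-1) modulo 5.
Since 5 is prime, by Fermat 2^(-1) ≡ 2^{3} ≡ 3 (mod 5). Verify: 2 × 3 = 6 ≡ 1 (mod 5)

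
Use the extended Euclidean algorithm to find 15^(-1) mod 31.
Extended GCD: 15(-2) + 31(1) = 1. So 15^(-1) ≡ -2 ≡ 29 (mod 31). Verify: 15 × 29 = 435 ≡ 1 (mod 31)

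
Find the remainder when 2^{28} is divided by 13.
By Fermat: 2^{12} ≡ 1 (mod 13). 28 = 2×12 + 4. So 2^{28} ≡ 2^{4} ≡ 3 (mod 13)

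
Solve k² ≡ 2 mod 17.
The square roots of 2 mod 17 are 6 and 11. Verify: 6² = 36 ≡ 2 mod 17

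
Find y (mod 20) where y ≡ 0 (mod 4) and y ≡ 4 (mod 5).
M = 4 × 5 = 20. M₁ = 5, y₁ ≡ 1 (mod 4). M₂ = 4, y₂ ≡ 4 (mod 5). y = 0×5×1 + 4×4×4 ≡ 4 (mod 20)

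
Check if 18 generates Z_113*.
18^{8} ≡ 1 mod 113 and 8 < 112, so ord_113(18) = 8 ≠ 112 and 18 is not a primitive root.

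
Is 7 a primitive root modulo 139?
7^{69} ≡ 1 (mod 139) and 69 < 138, so ord_139(7) = 69 ≠ 138 and 7 is not a primitive root.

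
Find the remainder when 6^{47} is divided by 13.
By Fermat: 6^{12} ≡ 1 (mod 13). 47 = 3×12 + 11. So 6^{47} ≡ 6^{11} ≡ 11 (mod 13)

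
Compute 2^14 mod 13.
Using Fermat: 2^{12} ≡ 1 mod 13. 14 ≡ 2 mod 12. So 2^{14} ≡ 2^{2} ≡ 4 mod 13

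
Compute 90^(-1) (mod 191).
Since 191 is prime, by Fermat 90^(-1) ≡ 90^{189} ≡ 104 (mod 191). Verify: 90 × 104 = 9360 ≡ 1 (mod 191)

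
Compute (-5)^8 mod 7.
Using Fermat: (-5)^{6} ≡ 1 (mod 7). 8 ≡ 2 (mod 6). So (-5)^{8} ≡ (-5)^{2} ≡ 4 (mod 7)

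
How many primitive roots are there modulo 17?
There are φ(17-1) = φ(16) = 8 primitive roots modulo 17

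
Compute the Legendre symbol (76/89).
(76/89) = 76^{44} mod 89 = -1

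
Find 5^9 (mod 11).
By repeated squaring (mod 11): 5^{1}≡5, 5^{2}≡3, 5^{4}≡9, 5^{8}≡4. Then 5^{9} = 5^{8+1} ≡ 4 × 5 ≡ 9 (mod 11)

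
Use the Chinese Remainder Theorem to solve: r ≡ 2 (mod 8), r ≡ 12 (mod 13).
M = 8 × 13 = 104. M₁ = 13, y₁ ≡ 5 (mod 8). M₂ = 8, y₂ ≡ 5 (mod 13). r = 2×13×5 + 12×8×5 ≡ 90 (mod 104)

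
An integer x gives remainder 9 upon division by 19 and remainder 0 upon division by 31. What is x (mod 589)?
M = 19 × 31 = 589. M₁ = 31, y₁ ≡ 8 (mod 19). M₂ = 19, y₂ ≡ 18 (mod 31). x = 9×31×8 + 0×19×18 ≡ 465 (mod 589)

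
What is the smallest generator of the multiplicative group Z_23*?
g = 5. For each prime q|22: 5^{11}≡22, 5^{2}≡2, none ≡ 1, so ord_23(5) = 22 and 5 is a primitive root.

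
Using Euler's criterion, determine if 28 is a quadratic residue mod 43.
By Euler's criterion: 28^{21} ≡ 42 mod 43. Since this equals -1 (≡ 42), 28 is not a QR.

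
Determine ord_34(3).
Powers of 3 mod 34: 3^1≡3, 3^2≡9, 3^3≡27, 3^4≡13, 3^5≡5, 3^6≡15, 3^7≡11, 3^8≡33, 3^9≡31, 3^10≡25, 3^11≡7, 3^12≡21, 3^13≡29, 3^14≡19, 3^15≡23, 3^16≡1. Order = 16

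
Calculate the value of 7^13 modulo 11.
Using Fermat: 7^{10} ≡ 1 mod 11. 13 ≡ 3 mod 10. So 7^{13} ≡ 7^{3} ≡ 2 mod 11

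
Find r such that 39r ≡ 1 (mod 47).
Since 47 is prime, by Fermat 39^(-1) ≡ 39^{45} ≡ 41 (mod 47). Verify: 39 × 41 = 1599 ≡ 1 (mod 47)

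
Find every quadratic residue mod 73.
QRs mod 73: {1, 2, 3, 4, 6, 8, 9, 12, 16, 18, 19, 23, 24, 25, 27, 32, 35, 36, 37, 38, 41, 46, 48, 49, 50, 54, 55, 57, 61, 64, 65, 67, 69, 70, 71, 72}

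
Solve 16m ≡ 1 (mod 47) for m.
Since 47 is prime, by Fermat 16^(-1) ≡ 16^{45} ≡ 3 (mod 47). Verify: 16 × 3 = 48 ≡ 1 (mod 47)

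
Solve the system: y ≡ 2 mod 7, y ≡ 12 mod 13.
M = 7 × 13 = 91. M₁ = 13, y₁ ≡ 6 mod 7. M₂ = 7, y₂ ≡ 2 mod 13. y = 2×13×6 + 12×7×2 ≡ 51 mod 91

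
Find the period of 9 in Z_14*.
Powers of 9 mod 14: 9^1≡9, 9^2≡11, 9^3≡1. ord_14(9) = 3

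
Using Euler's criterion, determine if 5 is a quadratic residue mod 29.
By Euler's criterion: 5^{14} ≡ 1 mod 29. Since this equals 1, 5 is a QR.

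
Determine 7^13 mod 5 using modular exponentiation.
Using Fermat: 7^{4} ≡ 1 mod 5. 13 ≡ 1 mod 4. So 7^{13} ≡ 7^{1} ≡ 2 mod 5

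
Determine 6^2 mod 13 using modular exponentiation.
6^{2} = 36 ≡ 10 (mod 13)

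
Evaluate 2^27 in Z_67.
By repeated squaring mod 67: 2^{1}≡2, 2^{2}≡4, 2^{4}≡16, 2^{8}≡55, 2^{16}≡10. Then 2^{27} = 2^{16+8+2+1} ≡ 10 × 55 × 4 × 2 ≡ 45 mod 67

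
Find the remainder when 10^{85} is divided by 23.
By Fermat: 10^{22} ≡ 1 (mod 23). 85 = 3×22 + 19. So 10^{85} ≡ 10^{19} ≡ 21 (mod 23)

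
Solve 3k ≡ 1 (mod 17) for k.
Since 17 is prime, by Fermat 3^(-1) ≡ 3^{15} ≡ 6 (mod 17). Verify: 3 × 6 = 18 ≡ 1 (mod 17)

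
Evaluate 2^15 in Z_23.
By repeated squaring (mod 23): 2^{1}≡2, 2^{2}≡4, 2^{4}≡16, 2^{8}≡3. Then 2^{15} = 2^{8+4+2+1} ≡ 3 × 16 × 4 × 2 ≡ 16 (mod 23)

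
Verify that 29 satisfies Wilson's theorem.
(28)! mod 29 = 28. Since this equals -1 (mod 29), Wilson confirms 29 is prime.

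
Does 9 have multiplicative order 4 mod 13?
Powers of 9 mod 13: 9^1≡9, 9^2≡3, 9^3≡1. Already 9^3≡1, so the order is 3 < 4. No, the actual order is 3.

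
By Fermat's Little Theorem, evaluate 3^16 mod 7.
By Fermat: 3^{6} ≡ 1 (mod 7). 16 = 2×6 + 4. So 3^{16} ≡ 3^{4} ≡ 4 (mod 7)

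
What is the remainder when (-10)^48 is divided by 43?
Using Fermat: (-10)^{42} ≡ 1 mod 43. 48 ≡ 6 mod 42. So (-10)^{48} ≡ (-10)^{6} ≡ 35 mod 43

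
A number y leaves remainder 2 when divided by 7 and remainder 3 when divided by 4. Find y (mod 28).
M = 7 × 4 = 28. M₁ = 4, y₁ ≡ 2 (mod 7). M₂ = 7, y₂ ≡ 3 (mod 4). y = 2×4×2 + 3×7×3 ≡ 23 (mod 28)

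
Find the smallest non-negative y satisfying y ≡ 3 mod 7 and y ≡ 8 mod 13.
M = 7 × 13 = 91. M₁ = 13, y₁ ≡ 6 mod 7. M₂ = 7, y₂ ≡ 2 mod 13. y = 3×13×6 + 8×7×2 ≡ 73 mod 91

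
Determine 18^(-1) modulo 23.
Since 23 is prime, by Fermat 18^(-1) ≡ 18^{21} ≡ 9 mod 23. Verify: 18 × 9 = 162 ≡ 1 mod 23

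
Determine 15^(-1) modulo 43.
Since 43 is prime, by Fermat 15^(-1) ≡ 15^{41} ≡ 23 mod 43. Verify: 15 × 23 = 345 ≡ 1 mod 43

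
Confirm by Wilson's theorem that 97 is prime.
(96)! mod 97 = 96. Since this equals -1 mod 97, Wilson confirms 97 is prime.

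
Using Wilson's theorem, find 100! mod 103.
(102)! = (100)! × (101) × (102) ≡ -1 (mod 103). So (100)! ≡ -1 × [(102)(101)]^(-1) ≡ 51 (mod 103)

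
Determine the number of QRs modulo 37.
The squaring map on Z_37* is 2-to-1, so there are (36)/2 = 18 QRs.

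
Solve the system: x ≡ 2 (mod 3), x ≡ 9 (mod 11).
M = 3 × 11 = 33. M₁ = 11, y₁ ≡ 2 (mod 3). M₂ = 3, y₂ ≡ 4 (mod 11). x = 2×11×2 + 9×3×4 ≡ 20 (mod 33)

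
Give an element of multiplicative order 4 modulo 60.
43 has order 4 mod 60 since 43^{4} ≡ 1 mod 60 and no smaller power works.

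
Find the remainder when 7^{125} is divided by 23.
By Fermat: 7^{22} ≡ 1 (mod 23). 125 = 5×22 + 15. So 7^{125} ≡ 7^{15} ≡ 14 (mod 23)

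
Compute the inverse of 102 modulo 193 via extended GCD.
Extended GCD: 102(-70) + 193(37) = 1. So 102^(-1) ≡ -70 ≡ 123 (mod 193). Verify: 102 × 123 = 12546 ≡ 1 (mod 193)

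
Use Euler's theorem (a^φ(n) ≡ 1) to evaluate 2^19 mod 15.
By Euler: 2^{8} ≡ 1 mod 15 since gcd(2, 15) = 1. 19 = 2×8 + 3. So 2^{19} ≡ 2^{3} ≡ 8 mod 15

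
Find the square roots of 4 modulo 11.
The square roots of 4 mod 11 are 9 and 2. Verify: 9² = 81 ≡ 4 (mod 11)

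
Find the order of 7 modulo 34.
Powers of 7 mod 34: 7^1≡7, 7^2≡15, 7^3≡3, 7^4≡21, 7^5≡11, 7^6≡9, 7^7≡29, 7^8≡33, 7^9≡27, 7^10≡19, 7^11≡31, 7^12≡13, 7^13≡23, 7^14≡25, 7^15≡5, 7^16≡1. So the order of 7 is 16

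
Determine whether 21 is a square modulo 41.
By Euler's criterion: 21^{20} ≡ 1 mod 41. Since this equals 1, 21 is a QR.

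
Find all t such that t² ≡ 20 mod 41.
The square roots of 20 mod 41 are 26 and 15. Verify: 26² = 676 ≡ 20 mod 41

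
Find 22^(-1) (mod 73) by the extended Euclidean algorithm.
Extended GCD: 22(10) + 73(-3) = 1. So 22^(-1) ≡ 10 (mod 73). Verify: 22 × 10 = 220 ≡ 1 (mod 73)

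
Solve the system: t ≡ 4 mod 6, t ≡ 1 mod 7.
M = 6 × 7 = 42. M₁ = 7, y₁ ≡ 1 mod 6. M₂ = 6, y₂ ≡ 6 mod 7. t = 4×7×1 + 1×6×6 ≡ 22 mod 42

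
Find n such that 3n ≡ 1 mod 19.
Since 19 is prime, by Fermat 3^(-1) ≡ 3^{17} ≡ 13 mod 19. Verify: 3 × 13 = 39 ≡ 1 mod 19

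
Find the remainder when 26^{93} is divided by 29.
By Fermat: 26^{28} ≡ 1 (mod 29). 93 = 3×28 + 9. So 26^{93} ≡ 26^{9} ≡ 8 (mod 29)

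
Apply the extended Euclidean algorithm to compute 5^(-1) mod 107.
Extended GCD: 5(43) + 107(-2) = 1. So 5^(-1) ≡ 43 (mod 107). Verify: 5 × 43 = 215 ≡ 1 (mod 107)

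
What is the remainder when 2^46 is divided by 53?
By repeated squaring mod 53: 2^{1}≡2, 2^{2}≡4, 2^{4}≡16, 2^{8}≡44, 2^{16}≡28, 2^{32}≡42. Then 2^{46} = 2^{32+8+4+2} ≡ 42 × 44 × 16 × 4 ≡ 29 mod 53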